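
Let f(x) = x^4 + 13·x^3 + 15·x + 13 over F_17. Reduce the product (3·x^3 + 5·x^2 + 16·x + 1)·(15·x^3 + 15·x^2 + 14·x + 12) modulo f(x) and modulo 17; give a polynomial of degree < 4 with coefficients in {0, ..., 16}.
Multiply as integer polynomials: a · b = 45·x^6 + 120·x^5 + 357·x^4 + 361·x^3 + 299·x^2 + 206·x + 12. Reducing coefficients mod 17: a · b ≡ 11·x^6 + x^5 + 4·x^3 + 10·x^2 + 2·x + 12. Now divide by f(x) = x^4 + 13·x^3 + 15·x + 13 in F_17[x], eliminating the leading term at each step:
  leading term 11·x^6: subtract (11·x^2)·f(x) = 11·x^6 + 7·x^5 + 12·x^3 + 7·x^2, leaving 11·x^5 + 9·x^3 + 3·x^2 + 2·x + 12 (coefficients mod 17)
  leading term 11·x^5: subtract (11·x)·f(x) = 11·x^5 + 7·x^4 + 12·x^2 + 7·x, leaving 10·x^4 + 9·x^3 + 8·x^2 + 12·x + 12 (coefficients mod 17)
  leading term 10·x^4: subtract (10)·f(x) = 10·x^4 + 11·x^3 + 14·x + 11, leaving 15·x^3 + 8·x^2 + 15·x + 1 (coefficients mod 17)
The degree is now < 4, so this is the remainder. Hence a · b ≡ 15·x^3 + 8·x^2 + 15·x + 1 in F_17[x]/(f).

Final answer: a · b ≡ 15·x^3 + 8·x^2 + 15·x + 1 (mod f(x))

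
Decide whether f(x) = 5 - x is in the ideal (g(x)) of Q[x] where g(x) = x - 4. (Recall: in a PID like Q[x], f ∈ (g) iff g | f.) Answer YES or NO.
In Q[x] the ideal (g) consists of all multiples of g, so f ∈ (g) iff g | f, i.e. iff the remainder of f on division by g is 0. Divide f by g (g is monic, so eliminate the leading term of the running remainder at each step):
  leading term -x: subtract (-1)·g(x) = 4 - x, leaving 1
The remainder r(x) = 1 ≠ 0 (and deg r < deg g), so g ∤ f, i.e. f ∉ (g).

Final answer: NO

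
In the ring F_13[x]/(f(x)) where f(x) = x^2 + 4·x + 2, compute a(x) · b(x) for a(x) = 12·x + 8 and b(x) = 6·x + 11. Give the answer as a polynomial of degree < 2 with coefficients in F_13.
a · b ≡ 9·x + 9 (mod f(x))

Multiply as integer polynomials: a · b = 72·x^2 + 180·x + 88. Reducing coefficients mod 13: a · b ≡ 7·x^2 + 11·x + 10. Now divide by f(x) = x^2 + 4·x + 2 in F_13[x], eliminating the leading term at each step:
  leading term 7·x^2: subtract (7)·f(x) = 7·x^2 + 2·x + 1, leaving 9·x + 9 (coefficients mod 13)
The degree is now < 2, so this is the remainder. Hence a · b ≡ 9·x + 9 in F_13[x]/(f).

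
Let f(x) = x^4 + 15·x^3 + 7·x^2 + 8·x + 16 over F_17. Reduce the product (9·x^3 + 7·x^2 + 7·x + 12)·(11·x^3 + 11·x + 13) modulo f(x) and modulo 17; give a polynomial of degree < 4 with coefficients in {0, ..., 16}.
Multiply as integer polynomials: a · b = 99·x^6 + 77·x^5 + 176·x^4 + 326·x^3 + 168·x^2 + 223·x + 156. Reducing coefficients mod 17: a · b ≡ 14·x^6 + 9·x^5 + 6·x^4 + 3·x^3 + 15·x^2 + 2·x + 3. Now divide by f(x) = x^4 + 15·x^3 + 7·x^2 + 8·x + 16 in F_17[x], eliminating the leading term at each step:
  leading term 14·x^6: subtract (14·x^2)·f(x) = 14·x^6 + 6·x^5 + 13·x^4 + 10·x^3 + 3·x^2, leaving 3·x^5 + 10·x^4 + 10·x^3 + 12·x^2 + 2·x + 3 (coefficients mod 17)
  leading term 3·x^5: subtract (3·x)·f(x) = 3·x^5 + 11·x^4 + 4·x^3 + 7·x^2 + 14·x, leaving 16·x^4 + 6·x^3 + 5·x^2 + 5·x + 3 (coefficients mod 17)
  leading term 16·x^4: subtract (16)·f(x) = 16·x^4 + 2·x^3 + 10·x^2 + 9·x + 1, leaving 4·x^3 + 12·x^2 + 13·x + 2 (coefficients mod 17)
The degree is now < 4, so this is the remainder. Hence a · b ≡ 4·x^3 + 12·x^2 + 13·x + 2 in F_17[x]/(f).

Final answer: a · b ≡ 4·x^3 + 12·x^2 + 13·x + 2 (mod f(x))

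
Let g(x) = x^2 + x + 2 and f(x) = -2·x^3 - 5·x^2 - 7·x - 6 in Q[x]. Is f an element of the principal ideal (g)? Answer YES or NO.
YES

In Q[x] the ideal (g) consists of all multiples of g, so f ∈ (g) iff g | f, i.e. iff the remainder of f on division by g is 0. Divide f by g (g is monic, so eliminate the leading term of the running remainder at each step):
  leading term -2·x^3: subtract (-2·x)·g(x) = -2·x^3 - 2·x^2 - 4·x, leaving -3·x^2 - 3·x - 6
  leading term -3·x^2: subtract (-3)·g(x) = -3·x^2 - 3·x - 6, leaving 0
The remainder is 0, so f(x) = g(x) · h(x) with h(x) = -2·x - 3. Hence g | f, i.e. f ∈ (g).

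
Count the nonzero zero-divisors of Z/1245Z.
Z/1245Z has 588 nonzero zero-divisors

In Z/1245Z each nonzero element is either a unit (gcd with 1245 is 1) or a zero-divisor (gcd > 1). The number of units is φ(1245): factorise 1245 = 3 · 5 · 83, so φ(1245) = (3 − 1) · (5 − 1) · (83 − 1) = 2 · 4 · 82 = 656. The nonzero elements number 1245 − 1 = 1244. Hence the nonzero zero-divisors number 1244 − 656 = 588.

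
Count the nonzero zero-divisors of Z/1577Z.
In Z/1577Z each nonzero element is either a unit (gcd with 1577 is 1) or a zero-divisor (gcd > 1). The number of units is φ(1577): factorise 1577 = 19 · 83, so φ(1577) = (19 − 1) · (83 − 1) = 18 · 82 = 1476. The nonzero elements number 1577 − 1 = 1576. Hence the nonzero zero-divisors number 1576 − 1476 = 100.

Final answer: Z/1577Z has 100 nonzero zero-divisors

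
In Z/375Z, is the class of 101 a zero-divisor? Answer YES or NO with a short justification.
NO

gcd(101, 375) = 1, so 101 is a unit in Z/375Z (it has a multiplicative inverse). A unit cannot be a zero-divisor: if 101·b ≡ 0 then multiplying both sides by 101^(−1) gives b ≡ 0. So 101 is not a zero-divisor.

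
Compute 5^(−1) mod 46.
Apply the extended Euclidean algorithm to (46, 5), tracking rows (r, s, t) with s·46 + t·5 = r. Each division r_prev = q·r_cur + r_new produces the new row as (previous row) − q·(current row):
  row A: (46, 1, 0)   [1·46 + 0·5 = 46]
  row B: (5, 0, 1)   [0·46 + 1·5 = 5]
  46 = 9·5 + 1   → row C = row A − 9·row B = (1, 1, −9)   [check: 1·46 − 9·5 = 1]
  5 = 5·1 + 0   → remainder 0, stop. gcd = 1 (last nonzero row C).
The gcd is 1, so 5 is invertible mod 46. The last nonzero row gives 1·46 − 9·5 = 1, so t = −9. So 5^(−1) ≡ −9 ≡ 37 (mod 46). Verify: 5 · 37 = 185 ≡ 1 (mod 46). ✓

Final answer: 5^(−1) ≡ 37 (mod 46)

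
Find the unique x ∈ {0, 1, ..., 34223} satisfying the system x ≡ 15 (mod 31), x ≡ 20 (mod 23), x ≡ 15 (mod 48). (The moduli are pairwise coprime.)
x ≡ 28287 (mod 34224); the representative in [0, 34224) is 28287

The moduli 31, 23, 48 are pairwise coprime, so by the CRT there is a unique solution mod 31·23·48 = 34224.
Solve by successive substitution. Start with x ≡ 15 (mod 31).
  Combine with x ≡ 20 (mod 23): write x = 15 + 31·t and require 15 + 31·t ≡ 20 (mod 23), i.e. 31·t ≡ 20 − 15 ≡ 5 (mod 23). Since 31^(−1) ≡ 3 (mod 23) (31 ≡ 8 (mod 23)), t ≡ 3·5 ≡ 15 (mod 23). So x ≡ 15 + 31·15 = 480 (mod 713).
  Combine with x ≡ 15 (mod 48): write x = 480 + 713·t and require 480 + 713·t ≡ 15 (mod 48), i.e. 713·t ≡ 15 − 480 ≡ 15 (mod 48). Since 713^(−1) ≡ 41 (mod 48) (713 ≡ 41 (mod 48)), t ≡ 41·15 ≡ 39 (mod 48). So x ≡ 480 + 713·39 = 28287 (mod 34224).
Unique solution in [0, 34224): x = 28287.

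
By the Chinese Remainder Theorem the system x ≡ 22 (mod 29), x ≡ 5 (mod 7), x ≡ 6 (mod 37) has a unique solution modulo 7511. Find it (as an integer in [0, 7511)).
The moduli 29, 7, 37 are pairwise coprime, so by the CRT there is a unique solution mod 29·7·37 = 7511.
Solve by successive substitution. Start with x ≡ 22 (mod 29).
  Combine with x ≡ 5 (mod 7): write x = 22 + 29·t and require 22 + 29·t ≡ 5 (mod 7), i.e. 29·t ≡ 5 − 22 ≡ 4 (mod 7). Since 29^(−1) ≡ 1 (mod 7) (29 ≡ 1 (mod 7)), t ≡ 1·4 ≡ 4 (mod 7). So x ≡ 22 + 29·4 = 138 (mod 203).
  Combine with x ≡ 6 (mod 37): write x = 138 + 203·t and require 138 + 203·t ≡ 6 (mod 37), i.e. 203·t ≡ 6 − 138 ≡ 16 (mod 37). Since 203^(−1) ≡ 35 (mod 37) (203 ≡ 18 (mod 37)), t ≡ 35·16 ≡ 5 (mod 37). So x ≡ 138 + 203·5 = 1153 (mod 7511).
Unique solution in [0, 7511): x = 1153.

Final answer: x ≡ 1153 (mod 7511); the representative in [0, 7511) is 1153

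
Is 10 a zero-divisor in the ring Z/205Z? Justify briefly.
YES

gcd(10, 205) = 5 > 1, so 10 is not a unit in Z/205Z. In Z/nZ every nonzero non-unit is a zero-divisor: explicitly, take b = 205/gcd = 41 ≠ 0 (mod 205); then 10·41 = 410 = 2·205, i.e. 10·41 ≡ 0 (mod 205). So 10 is a zero-divisor.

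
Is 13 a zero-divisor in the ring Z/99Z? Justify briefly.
gcd(13, 99) = 1, so 13 is a unit in Z/99Z (it has a multiplicative inverse). A unit cannot be a zero-divisor: if 13·b ≡ 0 then multiplying both sides by 13^(−1) gives b ≡ 0. So 13 is not a zero-divisor.

Final answer: NO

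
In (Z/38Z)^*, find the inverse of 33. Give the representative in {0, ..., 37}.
Apply the extended Euclidean algorithm to (38, 33), tracking rows (r, s, t) with s·38 + t·33 = r. Each division r_prev = q·r_cur + r_new produces the new row as (previous row) − q·(current row):
  row A: (38, 1, 0)   [1·38 + 0·33 = 38]
  row B: (33, 0, 1)   [0·38 + 1·33 = 33]
  38 = 1·33 + 5   → row C = row A − 1·row B = (5, 1, −1)   [check: 1·38 − 1·33 = 5]
  33 = 6·5 + 3   → row D = row B − 6·row C = (3, −6, 7)   [check: −6·38 + 7·33 = 3]
  5 = 1·3 + 2   → row E = row C − 1·row D = (2, 7, −8)   [check: 7·38 − 8·33 = 2]
  3 = 1·2 + 1   → row F = row D − 1·row E = (1, −13, 15)   [check: −13·38 + 15·33 = 1]
  2 = 2·1 + 0   → remainder 0, stop. gcd = 1 (last nonzero row F).
The gcd is 1, so 33 is invertible mod 38. The last nonzero row gives −13·38 + 15·33 = 1, so t = 15. So 33^(−1) ≡ 15 (mod 38). Verify: 33 · 15 = 495 ≡ 1 (mod 38). ✓

Final answer: 33^(−1) ≡ 15 (mod 38)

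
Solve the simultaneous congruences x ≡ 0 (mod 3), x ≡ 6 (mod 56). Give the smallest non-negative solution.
x ≡ 6 (mod 168); the representative in [0, 168) is 6

The moduli 3, 56 are pairwise coprime, so by the CRT there is a unique solution mod 3·56 = 168.
Solve by successive substitution. Start with x ≡ 0 (mod 3).
  Combine with x ≡ 6 (mod 56): write x = 3·t and require 3·t ≡ 6 (mod 56). Since 3^(−1) ≡ 19 (mod 56), t ≡ 19·6 ≡ 2 (mod 56). So x ≡ 3·2 = 6 (mod 168).
Unique solution in [0, 168): x = 6.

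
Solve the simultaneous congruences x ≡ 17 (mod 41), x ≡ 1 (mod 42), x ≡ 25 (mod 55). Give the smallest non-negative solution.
The moduli 41, 42, 55 are pairwise coprime, so by the CRT there is a unique solution mod 41·42·55 = 94710.
Solve by successive substitution. Start with x ≡ 17 (mod 41).
  Combine with x ≡ 1 (mod 42): write x = 17 + 41·t and require 17 + 41·t ≡ 1 (mod 42), i.e. 41·t ≡ 1 − 17 ≡ 26 (mod 42). Since 41^(−1) ≡ 41 (mod 42), t ≡ 41·26 ≡ 16 (mod 42). So x ≡ 17 + 41·16 = 673 (mod 1722).
  Combine with x ≡ 25 (mod 55): write x = 673 + 1722·t and require 673 + 1722·t ≡ 25 (mod 55), i.e. 1722·t ≡ 25 − 673 ≡ 12 (mod 55). Since 1722^(−1) ≡ 13 (mod 55) (1722 ≡ 17 (mod 55)), t ≡ 13·12 ≡ 46 (mod 55). So x ≡ 673 + 1722·46 = 79885 (mod 94710).
Unique solution in [0, 94710): x = 79885.

Final answer: x ≡ 79885 (mod 94710); the representative in [0, 94710) is 79885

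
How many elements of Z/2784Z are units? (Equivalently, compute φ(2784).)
Z/2784Z has φ(2784) = 896 units

An element a ∈ Z/2784Z is a unit iff gcd(a, 2784) = 1, so the number of units is φ(2784). φ is multiplicative, with φ(p^e) = p^e − p^(e−1). Factorise 2784 = 2^5 · 3 · 29. Then
  φ(2784) = (2^5 − 2^4) · (3 − 1) · (29 − 1) = 16 · 2 · 28 = 896.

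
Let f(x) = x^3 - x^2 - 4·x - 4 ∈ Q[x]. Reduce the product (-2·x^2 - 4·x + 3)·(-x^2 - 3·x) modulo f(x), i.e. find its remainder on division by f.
a · b ≡ 29·x^2 + 47·x + 48 (mod f(x))

First multiply in Q[x] without reducing: a · b = 2·x^4 + 10·x^3 + 9·x^2 - 9·x. Now divide by f(x) = x^3 - x^2 - 4·x - 4, eliminating the leading term at each step:
  leading term 2·x^4: subtract (2·x)·f(x) = 2·x^4 - 2·x^3 - 8·x^2 - 8·x, leaving 12·x^3 + 17·x^2 - x
  leading term 12·x^3: subtract (12)·f(x) = 12·x^3 - 12·x^2 - 48·x - 48, leaving 29·x^2 + 47·x + 48
The degree is now < 3, so this is the remainder. Hence a · b ≡ 29·x^2 + 47·x + 48 in Q[x]/(f).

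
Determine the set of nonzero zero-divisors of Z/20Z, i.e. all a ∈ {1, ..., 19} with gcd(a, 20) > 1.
An element a ∈ Z/20Z (with a ≠ 0) is a zero-divisor iff gcd(a, 20) > 1 (because a is a unit precisely when gcd(a, n) = 1, and in Z/nZ every nonzero, non-unit element is a zero-divisor). Scan a = 1, ..., 19 and keep those with gcd(a, 20) > 1:
  gcd(2, 20) = 2, gcd(4, 20) = 4, gcd(5, 20) = 5, gcd(6, 20) = 2, gcd(8, 20) = 4, gcd(10, 20) = 10, gcd(12, 20) = 4, gcd(14, 20) = 2, gcd(15, 20) = 5, gcd(16, 20) = 4, gcd(18, 20) = 2.
All other a ∈ {1, ..., 19} have gcd(a, 20) = 1 and are units. So the nonzero zero-divisors are exactly the 11 values of a appearing in this scan.

Final answer: nonzero zero-divisors of Z/20Z = {2, 4, 5, 6, 8, 10, 12, 14, 15, 16, 18}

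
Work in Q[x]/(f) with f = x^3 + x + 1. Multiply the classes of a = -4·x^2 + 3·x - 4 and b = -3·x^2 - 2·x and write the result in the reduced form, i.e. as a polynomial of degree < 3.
a · b ≡ -6·x^2 - 3·x + 1 (mod f(x))

First multiply in Q[x] without reducing: a · b = 12·x^4 - x^3 + 6·x^2 + 8·x. Now divide by f(x) = x^3 + x + 1, eliminating the leading term at each step:
  leading term 12·x^4: subtract (12·x)·f(x) = 12·x^4 + 12·x^2 + 12·x, leaving -x^3 - 6·x^2 - 4·x
  leading term -x^3: subtract (-1)·f(x) = -x^3 - x - 1, leaving -6·x^2 - 3·x + 1
The degree is now < 3, so this is the remainder. Hence a · b ≡ -6·x^2 - 3·x + 1 in Q[x]/(f).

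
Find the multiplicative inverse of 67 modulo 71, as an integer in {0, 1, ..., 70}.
67^(−1) ≡ 53 (mod 71)

Apply the extended Euclidean algorithm to (71, 67), tracking rows (r, s, t) with s·71 + t·67 = r. Each division r_prev = q·r_cur + r_new produces the new row as (previous row) − q·(current row):
  row A: (71, 1, 0)   [1·71 + 0·67 = 71]
  row B: (67, 0, 1)   [0·71 + 1·67 = 67]
  71 = 1·67 + 4   → row C = row A − 1·row B = (4, 1, −1)   [check: 1·71 − 1·67 = 4]
  67 = 16·4 + 3   → row D = row B − 16·row C = (3, −16, 17)   [check: −16·71 + 17·67 = 3]
  4 = 1·3 + 1   → row E = row C − 1·row D = (1, 17, −18)   [check: 17·71 − 18·67 = 1]
  3 = 3·1 + 0   → remainder 0, stop. gcd = 1 (last nonzero row E).
The gcd is 1, so 67 is invertible mod 71. The last nonzero row gives 17·71 − 18·67 = 1, so t = −18. So 67^(−1) ≡ −18 ≡ 53 (mod 71). Verify: 67 · 53 = 3551 ≡ 1 (mod 71). ✓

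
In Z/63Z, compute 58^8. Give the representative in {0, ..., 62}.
Use repeated squaring. Binary(8) = 1000. Walk through the bits of the exponent 8 left-to-right: at each bit after the leading one, square the running value, then multiply by 58 if the bit is 1 (always reducing mod 63):
  bit 1 = 1 (leading): start with 58.
  bit 2 = 0: square 58^2 = 3364 ≡ 25 (mod 63).
  bit 3 = 0: square 25^2 = 625 ≡ 58 (mod 63).
  bit 4 = 0: square 58^2 = 3364 ≡ 25 (mod 63).
Final value: 58^8 ≡ 25 (mod 63).

Final answer: 25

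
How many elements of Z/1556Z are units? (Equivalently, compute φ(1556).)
An element a ∈ Z/1556Z is a unit iff gcd(a, 1556) = 1, so the number of units is φ(1556). φ is multiplicative, with φ(p^e) = p^e − p^(e−1). Factorise 1556 = 2^2 · 389. Then
  φ(1556) = (2^2 − 2^1) · (389 − 1) = 2 · 388 = 776.

Final answer: Z/1556Z has φ(1556) = 776 units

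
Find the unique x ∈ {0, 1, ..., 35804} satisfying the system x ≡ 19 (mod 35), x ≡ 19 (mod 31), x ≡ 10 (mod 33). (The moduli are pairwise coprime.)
The moduli 35, 31, 33 are pairwise coprime, so by the CRT there is a unique solution mod 35·31·33 = 35805.
Solve by successive substitution. Start with x ≡ 19 (mod 35).
  Combine with x ≡ 19 (mod 31): write x = 19 + 35·t and require 19 + 35·t ≡ 19 (mod 31), i.e. 35·t ≡ 19 − 19 ≡ 0 (mod 31). Since 35^(−1) ≡ 8 (mod 31) (35 ≡ 4 (mod 31)), t ≡ 8·0 ≡ 0 (mod 31). So x ≡ 19 + 35·0 = 19 (mod 1085).
  Combine with x ≡ 10 (mod 33): write x = 19 + 1085·t and require 19 + 1085·t ≡ 10 (mod 33), i.e. 1085·t ≡ 10 − 19 ≡ 24 (mod 33). Since 1085^(−1) ≡ 8 (mod 33) (1085 ≡ 29 (mod 33)), t ≡ 8·24 ≡ 27 (mod 33). So x ≡ 19 + 1085·27 = 29314 (mod 35805).
Unique solution in [0, 35805): x = 29314.

Final answer: x ≡ 29314 (mod 35805); the representative in [0, 35805) is 29314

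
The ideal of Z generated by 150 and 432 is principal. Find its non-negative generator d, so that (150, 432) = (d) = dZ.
In the PID Z, (a, b) is generated by gcd(a, b). Compute gcd(432, 150) with the extended Euclidean algorithm, tracking rows (r, s, t) with s·432 + t·150 = r:
  row A: (432, 1, 0)   [1·432 + 0·150 = 432]
  row B: (150, 0, 1)   [0·432 + 1·150 = 150]
  432 = 2·150 + 132   → row C = row A − 2·row B = (132, 1, −2)   [check: 1·432 − 2·150 = 132]
  150 = 1·132 + 18   → row D = row B − 1·row C = (18, −1, 3)   [check: −1·432 + 3·150 = 18]
  132 = 7·18 + 6   → row E = row C − 7·row D = (6, 8, −23)   [check: 8·432 − 23·150 = 6]
  18 = 3·6 + 0   → remainder 0, stop. gcd = 6 (last nonzero row E).
So gcd(150, 432) = 6, with Bézout identity 8·432 − 23·150 = 6. Containment (⊇): the Bézout identity exhibits 6 as an element of (150, 432), giving (6) ⊆ (150, 432). Containment (⊆): since 6 | 150 and 6 | 432 (150 = 6·25, 432 = 6·72), every Z-linear combination of 150 and 432 is divisible by 6, so (150, 432) ⊆ (6). Therefore (150, 432) = (6), d = 6.

Final answer: (150, 432) = (6); d = 6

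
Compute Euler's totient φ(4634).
φ is multiplicative, with φ(p^e) = p^e − p^(e−1). Factorise 4634 = 2 · 7 · 331. Then
  φ(4634) = (2 − 1) · (7 − 1) · (331 − 1) = 1 · 6 · 330 = 1980.

Final answer: φ(4634) = 1980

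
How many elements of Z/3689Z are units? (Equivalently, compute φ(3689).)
An element a ∈ Z/3689Z is a unit iff gcd(a, 3689) = 1, so the number of units is φ(3689). φ is multiplicative, with φ(p^e) = p^e − p^(e−1). Factorise 3689 = 7 · 17 · 31. Then
  φ(3689) = (7 − 1) · (17 − 1) · (31 − 1) = 6 · 16 · 30 = 2880.

Final answer: Z/3689Z has φ(3689) = 2880 units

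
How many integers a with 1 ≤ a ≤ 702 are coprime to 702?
216

The number of a ∈ {1, ..., 702} with gcd(a, 702) = 1 is by definition Euler's totient φ(702). φ is multiplicative, with φ(p^e) = p^e − p^(e−1). Factorise 702 = 2 · 3^3 · 13. Then
  φ(702) = (2 − 1) · (3^3 − 3^2) · (13 − 1) = 1 · 18 · 12 = 216.
So there are 216 such integers.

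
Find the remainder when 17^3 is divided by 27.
Use repeated squaring. Binary(3) = 11. Walk through the bits of the exponent 3 left-to-right: at each bit after the leading one, square the running value, then multiply by 17 if the bit is 1 (always reducing mod 27):
  bit 1 = 1 (leading): start with 17.
  bit 2 = 1: square 17^2 = 289 ≡ 19; bit is 1, so multiply 19·17 = 323 ≡ 26 (mod 27).
Final value: 17^3 ≡ 26 (mod 27).

Final answer: 26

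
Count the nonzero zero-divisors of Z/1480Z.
In Z/1480Z each nonzero element is either a unit (gcd with 1480 is 1) or a zero-divisor (gcd > 1). The number of units is φ(1480): factorise 1480 = 2^3 · 5 · 37, so φ(1480) = (2^3 − 2^2) · (5 − 1) · (37 − 1) = 4 · 4 · 36 = 576. The nonzero elements number 1480 − 1 = 1479. Hence the nonzero zero-divisors number 1479 − 576 = 903.

Final answer: Z/1480Z has 903 nonzero zero-divisors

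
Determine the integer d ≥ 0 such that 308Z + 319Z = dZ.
In the PID Z, (a, b) is generated by gcd(a, b). Compute gcd(319, 308) with the extended Euclidean algorithm, tracking rows (r, s, t) with s·319 + t·308 = r:
  row A: (319, 1, 0)   [1·319 + 0·308 = 319]
  row B: (308, 0, 1)   [0·319 + 1·308 = 308]
  319 = 1·308 + 11   → row C = row A − 1·row B = (11, 1, −1)   [check: 1·319 − 1·308 = 11]
  308 = 28·11 + 0   → remainder 0, stop. gcd = 11 (last nonzero row C).
So gcd(308, 319) = 11, with Bézout identity 1·319 − 1·308 = 11. Containment (⊇): the Bézout identity exhibits 11 as an element of (308, 319), giving (11) ⊆ (308, 319). Containment (⊆): since 11 | 308 and 11 | 319 (308 = 11·28, 319 = 11·29), every Z-linear combination of 308 and 319 is divisible by 11, so (308, 319) ⊆ (11). Therefore (308, 319) = (11), d = 11.

Final answer: (308, 319) = (11); d = 11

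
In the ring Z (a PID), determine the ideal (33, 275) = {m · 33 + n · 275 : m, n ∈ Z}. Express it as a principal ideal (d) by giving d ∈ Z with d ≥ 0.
In the PID Z, (a, b) is generated by gcd(a, b). Compute gcd(275, 33) with the extended Euclidean algorithm, tracking rows (r, s, t) with s·275 + t·33 = r:
  row A: (275, 1, 0)   [1·275 + 0·33 = 275]
  row B: (33, 0, 1)   [0·275 + 1·33 = 33]
  275 = 8·33 + 11   → row C = row A − 8·row B = (11, 1, −8)   [check: 1·275 − 8·33 = 11]
  33 = 3·11 + 0   → remainder 0, stop. gcd = 11 (last nonzero row C).
So gcd(33, 275) = 11, with Bézout identity 1·275 − 8·33 = 11. Containment (⊇): the Bézout identity exhibits 11 as an element of (33, 275), giving (11) ⊆ (33, 275). Containment (⊆): since 11 | 33 and 11 | 275 (33 = 11·3, 275 = 11·25), every Z-linear combination of 33 and 275 is divisible by 11, so (33, 275) ⊆ (11). Therefore (33, 275) = (11), d = 11.

Final answer: (33, 275) = (11); d = 11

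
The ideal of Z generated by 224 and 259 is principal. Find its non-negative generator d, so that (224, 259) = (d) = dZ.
(224, 259) = (7); d = 7

In the PID Z, (a, b) is generated by gcd(a, b). Compute gcd(259, 224) with the extended Euclidean algorithm, tracking rows (r, s, t) with s·259 + t·224 = r:
  row A: (259, 1, 0)   [1·259 + 0·224 = 259]
  row B: (224, 0, 1)   [0·259 + 1·224 = 224]
  259 = 1·224 + 35   → row C = row A − 1·row B = (35, 1, −1)   [check: 1·259 − 1·224 = 35]
  224 = 6·35 + 14   → row D = row B − 6·row C = (14, −6, 7)   [check: −6·259 + 7·224 = 14]
  35 = 2·14 + 7   → row E = row C − 2·row D = (7, 13, −15)   [check: 13·259 − 15·224 = 7]
  14 = 2·7 + 0   → remainder 0, stop. gcd = 7 (last nonzero row E).
So gcd(224, 259) = 7, with Bézout identity 13·259 − 15·224 = 7. Containment (⊇): the Bézout identity exhibits 7 as an element of (224, 259), giving (7) ⊆ (224, 259). Containment (⊆): since 7 | 224 and 7 | 259 (224 = 7·32, 259 = 7·37), every Z-linear combination of 224 and 259 is divisible by 7, so (224, 259) ⊆ (7). Therefore (224, 259) = (7), d = 7.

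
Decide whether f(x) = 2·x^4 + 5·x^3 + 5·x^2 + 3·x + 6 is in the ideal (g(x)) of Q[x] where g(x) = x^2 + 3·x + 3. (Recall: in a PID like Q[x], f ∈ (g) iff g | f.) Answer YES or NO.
YES

In Q[x] the ideal (g) consists of all multiples of g, so f ∈ (g) iff g | f, i.e. iff the remainder of f on division by g is 0. Divide f by g (g is monic, so eliminate the leading term of the running remainder at each step):
  leading term 2·x^4: subtract (2·x^2)·g(x) = 2·x^4 + 6·x^3 + 6·x^2, leaving -x^3 - x^2 + 3·x + 6
  leading term -x^3: subtract (-x)·g(x) = -x^3 - 3·x^2 - 3·x, leaving 2·x^2 + 6·x + 6
  leading term 2·x^2: subtract (2)·g(x) = 2·x^2 + 6·x + 6, leaving 0
The remainder is 0, so f(x) = g(x) · h(x) with h(x) = 2·x^2 - x + 2. Hence g | f, i.e. f ∈ (g).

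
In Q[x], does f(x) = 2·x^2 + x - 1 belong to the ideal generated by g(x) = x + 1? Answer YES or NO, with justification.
In Q[x] the ideal (g) consists of all multiples of g, so f ∈ (g) iff g | f, i.e. iff the remainder of f on division by g is 0. Divide f by g (g is monic, so eliminate the leading term of the running remainder at each step):
  leading term 2·x^2: subtract (2·x)·g(x) = 2·x^2 + 2·x, leaving -x - 1
  leading term -x: subtract (-1)·g(x) = -x - 1, leaving 0
The remainder is 0, so f(x) = g(x) · h(x) with h(x) = 2·x - 1. Hence g | f, i.e. f ∈ (g).

Final answer: YES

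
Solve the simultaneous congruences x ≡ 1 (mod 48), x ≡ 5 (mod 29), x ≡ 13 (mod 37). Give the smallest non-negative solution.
The moduli 48, 29, 37 are pairwise coprime, so by the CRT there is a unique solution mod 48·29·37 = 51504.
Solve by successive substitution. Start with x ≡ 1 (mod 48).
  Combine with x ≡ 5 (mod 29): write x = 1 + 48·t and require 1 + 48·t ≡ 5 (mod 29), i.e. 48·t ≡ 5 − 1 ≡ 4 (mod 29). Since 48^(−1) ≡ 26 (mod 29) (48 ≡ 19 (mod 29)), t ≡ 26·4 ≡ 17 (mod 29). So x ≡ 1 + 48·17 = 817 (mod 1392).
  Combine with x ≡ 13 (mod 37): write x = 817 + 1392·t and require 817 + 1392·t ≡ 13 (mod 37), i.e. 1392·t ≡ 13 − 817 ≡ 10 (mod 37). Since 1392^(−1) ≡ 29 (mod 37) (1392 ≡ 23 (mod 37)), t ≡ 29·10 ≡ 31 (mod 37). So x ≡ 817 + 1392·31 = 43969 (mod 51504).
Unique solution in [0, 51504): x = 43969.

Final answer: x ≡ 43969 (mod 51504); the representative in [0, 51504) is 43969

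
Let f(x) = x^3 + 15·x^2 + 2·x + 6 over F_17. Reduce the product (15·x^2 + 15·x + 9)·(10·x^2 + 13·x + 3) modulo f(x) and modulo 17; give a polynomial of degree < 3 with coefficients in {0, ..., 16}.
Multiply as integer polynomials: a · b = 150·x^4 + 345·x^3 + 330·x^2 + 162·x + 27. Reducing coefficients mod 17: a · b ≡ 14·x^4 + 5·x^3 + 7·x^2 + 9·x + 10. Now divide by f(x) = x^3 + 15·x^2 + 2·x + 6 in F_17[x], eliminating the leading term at each step:
  leading term 14·x^4: subtract (14·x)·f(x) = 14·x^4 + 6·x^3 + 11·x^2 + 16·x, leaving 16·x^3 + 13·x^2 + 10·x + 10 (coefficients mod 17)
  leading term 16·x^3: subtract (16)·f(x) = 16·x^3 + 2·x^2 + 15·x + 11, leaving 11·x^2 + 12·x + 16 (coefficients mod 17)
The degree is now < 3, so this is the remainder. Hence a · b ≡ 11·x^2 + 12·x + 16 in F_17[x]/(f).

Final answer: a · b ≡ 11·x^2 + 12·x + 16 (mod f(x))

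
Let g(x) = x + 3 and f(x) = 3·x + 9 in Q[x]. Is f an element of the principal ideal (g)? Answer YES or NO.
YES

In Q[x] the ideal (g) consists of all multiples of g, so f ∈ (g) iff g | f, i.e. iff the remainder of f on division by g is 0. Divide f by g (g is monic, so eliminate the leading term of the running remainder at each step):
  leading term 3·x: subtract (3)·g(x) = 3·x + 9, leaving 0
The remainder is 0, so f(x) = g(x) · h(x) with h(x) = 3. Hence g | f, i.e. f ∈ (g).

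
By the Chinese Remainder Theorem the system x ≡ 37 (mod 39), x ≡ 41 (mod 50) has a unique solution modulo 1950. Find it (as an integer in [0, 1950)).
x ≡ 1441 (mod 1950); the representative in [0, 1950) is 1441

The moduli 39, 50 are pairwise coprime, so by the CRT there is a unique solution mod 39·50 = 1950.
Solve by successive substitution. Start with x ≡ 37 (mod 39).
  Combine with x ≡ 41 (mod 50): write x = 37 + 39·t and require 37 + 39·t ≡ 41 (mod 50), i.e. 39·t ≡ 41 − 37 ≡ 4 (mod 50). Since 39^(−1) ≡ 9 (mod 50), t ≡ 9·4 ≡ 36 (mod 50). So x ≡ 37 + 39·36 = 1441 (mod 1950).
Unique solution in [0, 1950): x = 1441.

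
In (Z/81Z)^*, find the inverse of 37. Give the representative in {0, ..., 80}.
37^(−1) ≡ 46 (mod 81)

Apply the extended Euclidean algorithm to (81, 37), tracking rows (r, s, t) with s·81 + t·37 = r. Each division r_prev = q·r_cur + r_new produces the new row as (previous row) − q·(current row):
  row A: (81, 1, 0)   [1·81 + 0·37 = 81]
  row B: (37, 0, 1)   [0·81 + 1·37 = 37]
  81 = 2·37 + 7   → row C = row A − 2·row B = (7, 1, −2)   [check: 1·81 − 2·37 = 7]
  37 = 5·7 + 2   → row D = row B − 5·row C = (2, −5, 11)   [check: −5·81 + 11·37 = 2]
  7 = 3·2 + 1   → row E = row C − 3·row D = (1, 16, −35)   [check: 16·81 − 35·37 = 1]
  2 = 2·1 + 0   → remainder 0, stop. gcd = 1 (last nonzero row E).
The gcd is 1, so 37 is invertible mod 81. The last nonzero row gives 16·81 − 35·37 = 1, so t = −35. So 37^(−1) ≡ −35 ≡ 46 (mod 81). Verify: 37 · 46 = 1702 ≡ 1 (mod 81). ✓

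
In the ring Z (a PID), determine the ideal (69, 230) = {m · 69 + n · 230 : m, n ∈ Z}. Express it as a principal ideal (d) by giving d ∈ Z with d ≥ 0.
(69, 230) = (23); d = 23

In the PID Z, (a, b) is generated by gcd(a, b). Compute gcd(230, 69) with the extended Euclidean algorithm, tracking rows (r, s, t) with s·230 + t·69 = r:
  row A: (230, 1, 0)   [1·230 + 0·69 = 230]
  row B: (69, 0, 1)   [0·230 + 1·69 = 69]
  230 = 3·69 + 23   → row C = row A − 3·row B = (23, 1, −3)   [check: 1·230 − 3·69 = 23]
  69 = 3·23 + 0   → remainder 0, stop. gcd = 23 (last nonzero row C).
So gcd(69, 230) = 23, with Bézout identity 1·230 − 3·69 = 23. Containment (⊇): the Bézout identity exhibits 23 as an element of (69, 230), giving (23) ⊆ (69, 230). Containment (⊆): since 23 | 69 and 23 | 230 (69 = 23·3, 230 = 23·10), every Z-linear combination of 69 and 230 is divisible by 23, so (69, 230) ⊆ (23). Therefore (69, 230) = (23), d = 23.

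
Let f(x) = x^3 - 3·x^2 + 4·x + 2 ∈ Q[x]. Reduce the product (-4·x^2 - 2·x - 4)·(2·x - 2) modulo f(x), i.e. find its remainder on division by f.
a · b ≡ -20·x^2 + 28·x + 24 (mod f(x))

First multiply in Q[x] without reducing: a · b = -8·x^3 + 4·x^2 - 4·x + 8. Now divide by f(x) = x^3 - 3·x^2 + 4·x + 2, eliminating the leading term at each step:
  leading term -8·x^3: subtract (-8)·f(x) = -8·x^3 + 24·x^2 - 32·x - 16, leaving -20·x^2 + 28·x + 24
The degree is now < 3, so this is the remainder. Hence a · b ≡ -20·x^2 + 28·x + 24 in Q[x]/(f).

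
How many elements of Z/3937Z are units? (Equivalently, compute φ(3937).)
An element a ∈ Z/3937Z is a unit iff gcd(a, 3937) = 1, so the number of units is φ(3937). φ is multiplicative, with φ(p^e) = p^e − p^(e−1). Factorise 3937 = 31 · 127. Then
  φ(3937) = (31 − 1) · (127 − 1) = 30 · 126 = 3780.

Final answer: Z/3937Z has φ(3937) = 3780 units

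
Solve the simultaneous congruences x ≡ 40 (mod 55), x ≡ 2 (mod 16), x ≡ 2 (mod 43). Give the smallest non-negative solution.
x ≡ 14450 (mod 37840); the representative in [0, 37840) is 14450

The moduli 55, 16, 43 are pairwise coprime, so by the CRT there is a unique solution mod 55·16·43 = 37840.
Solve by successive substitution. Start with x ≡ 40 (mod 55).
  Combine with x ≡ 2 (mod 16): write x = 40 + 55·t and require 40 + 55·t ≡ 2 (mod 16), i.e. 55·t ≡ 2 − 40 ≡ 10 (mod 16). Since 55^(−1) ≡ 7 (mod 16) (55 ≡ 7 (mod 16)), t ≡ 7·10 ≡ 6 (mod 16). So x ≡ 40 + 55·6 = 370 (mod 880).
  Combine with x ≡ 2 (mod 43): write x = 370 + 880·t and require 370 + 880·t ≡ 2 (mod 43), i.e. 880·t ≡ 2 − 370 ≡ 19 (mod 43). Since 880^(−1) ≡ 28 (mod 43) (880 ≡ 20 (mod 43)), t ≡ 28·19 ≡ 16 (mod 43). So x ≡ 370 + 880·16 = 14450 (mod 37840).
Unique solution in [0, 37840): x = 14450.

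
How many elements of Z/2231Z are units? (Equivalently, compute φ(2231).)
An element a ∈ Z/2231Z is a unit iff gcd(a, 2231) = 1, so the number of units is φ(2231). φ is multiplicative, with φ(p^e) = p^e − p^(e−1). Factorise 2231 = 23 · 97. Then
  φ(2231) = (23 − 1) · (97 − 1) = 22 · 96 = 2112.

Final answer: Z/2231Z has φ(2231) = 2112 units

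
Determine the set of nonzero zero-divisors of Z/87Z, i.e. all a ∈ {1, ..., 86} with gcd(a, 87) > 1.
nonzero zero-divisors of Z/87Z = {3, 6, 9, 12, 15, 18, 21, 24, 27, 29, 30, 33, 36, 39, 42, 45, 48, 51, 54, 57, 58, 60, 63, 66, 69, 72, 75, 78, 81, 84}

An element a ∈ Z/87Z (with a ≠ 0) is a zero-divisor iff gcd(a, 87) > 1 (because a is a unit precisely when gcd(a, n) = 1, and in Z/nZ every nonzero, non-unit element is a zero-divisor). Scan a = 1, ..., 86 and keep those with gcd(a, 87) > 1:
  gcd(3, 87) = 3, gcd(6, 87) = 3, gcd(9, 87) = 3, gcd(12, 87) = 3, gcd(15, 87) = 3, gcd(18, 87) = 3, gcd(21, 87) = 3, gcd(24, 87) = 3, gcd(27, 87) = 3, gcd(29, 87) = 29, gcd(30, 87) = 3, gcd(33, 87) = 3, gcd(36, 87) = 3, gcd(39, 87) = 3, gcd(42, 87) = 3, gcd(45, 87) = 3, gcd(48, 87) = 3, gcd(51, 87) = 3, gcd(54, 87) = 3, gcd(57, 87) = 3, gcd(58, 87) = 29, gcd(60, 87) = 3, gcd(63, 87) = 3, gcd(66, 87) = 3, gcd(69, 87) = 3, gcd(72, 87) = 3, gcd(75, 87) = 3, gcd(78, 87) = 3, gcd(81, 87) = 3, gcd(84, 87) = 3.
All other a ∈ {1, ..., 86} have gcd(a, 87) = 1 and are units. So the nonzero zero-divisors are exactly the 30 values of a appearing in this scan.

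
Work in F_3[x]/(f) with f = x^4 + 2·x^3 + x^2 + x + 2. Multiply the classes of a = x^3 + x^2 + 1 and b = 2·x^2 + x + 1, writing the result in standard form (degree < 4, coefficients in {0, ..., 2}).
a · b ≡ 2·x^3 + 2·x^2 + x (mod f(x))

Multiply as integer polynomials: a · b = 2·x^5 + 3·x^4 + 2·x^3 + 3·x^2 + x + 1. Reducing coefficients mod 3: a · b ≡ 2·x^5 + 2·x^3 + x + 1. Now divide by f(x) = x^4 + 2·x^3 + x^2 + x + 2 in F_3[x], eliminating the leading term at each step:
  leading term 2·x^5: subtract (2·x)·f(x) = 2·x^5 + x^4 + 2·x^3 + 2·x^2 + x, leaving 2·x^4 + x^2 + 1 (coefficients mod 3)
  leading term 2·x^4: subtract (2)·f(x) = 2·x^4 + x^3 + 2·x^2 + 2·x + 1, leaving 2·x^3 + 2·x^2 + x (coefficients mod 3)
The degree is now < 4, so this is the remainder. Hence a · b ≡ 2·x^3 + 2·x^2 + x in F_3[x]/(f).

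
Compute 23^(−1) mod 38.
Apply the extended Euclidean algorithm to (38, 23), tracking rows (r, s, t) with s·38 + t·23 = r. Each division r_prev = q·r_cur + r_new produces the new row as (previous row) − q·(current row):
  row A: (38, 1, 0)   [1·38 + 0·23 = 38]
  row B: (23, 0, 1)   [0·38 + 1·23 = 23]
  38 = 1·23 + 15   → row C = row A − 1·row B = (15, 1, −1)   [check: 1·38 − 1·23 = 15]
  23 = 1·15 + 8   → row D = row B − 1·row C = (8, −1, 2)   [check: −1·38 + 2·23 = 8]
  15 = 1·8 + 7   → row E = row C − 1·row D = (7, 2, −3)   [check: 2·38 − 3·23 = 7]
  8 = 1·7 + 1   → row F = row D − 1·row E = (1, −3, 5)   [check: −3·38 + 5·23 = 1]
  7 = 7·1 + 0   → remainder 0, stop. gcd = 1 (last nonzero row F).
The gcd is 1, so 23 is invertible mod 38. The last nonzero row gives −3·38 + 5·23 = 1, so t = 5. So 23^(−1) ≡ 5 (mod 38). Verify: 23 · 5 = 115 ≡ 1 (mod 38). ✓

Final answer: 23^(−1) ≡ 5 (mod 38)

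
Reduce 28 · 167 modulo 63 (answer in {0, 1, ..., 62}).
Reduce the factors first: 167 ≡ 41 (mod 63), so 28 · 167 ≡ 28 · 41 (mod 63). 28 · 41 = 1148. Dividing by 63: 1148 = 18·63 + 14. So (28 · 167) mod 63 = 14.

Final answer: 14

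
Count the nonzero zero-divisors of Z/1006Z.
In Z/1006Z each nonzero element is either a unit (gcd with 1006 is 1) or a zero-divisor (gcd > 1). The number of units is φ(1006): factorise 1006 = 2 · 503, so φ(1006) = (2 − 1) · (503 − 1) = 1 · 502 = 502. The nonzero elements number 1006 − 1 = 1005. Hence the nonzero zero-divisors number 1005 − 502 = 503.

Final answer: Z/1006Z has 503 nonzero zero-divisors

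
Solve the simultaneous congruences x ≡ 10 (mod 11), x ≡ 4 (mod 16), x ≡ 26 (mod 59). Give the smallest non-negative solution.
x ≡ 3684 (mod 10384); the representative in [0, 10384) is 3684

The moduli 11, 16, 59 are pairwise coprime, so by the CRT there is a unique solution mod 11·16·59 = 10384.
Solve by successive substitution. Start with x ≡ 10 (mod 11).
  Combine with x ≡ 4 (mod 16): write x = 10 + 11·t and require 10 + 11·t ≡ 4 (mod 16), i.e. 11·t ≡ 4 − 10 ≡ 10 (mod 16). Since 11^(−1) ≡ 3 (mod 16), t ≡ 3·10 ≡ 14 (mod 16). So x ≡ 10 + 11·14 = 164 (mod 176).
  Combine with x ≡ 26 (mod 59): write x = 164 + 176·t and require 164 + 176·t ≡ 26 (mod 59), i.e. 176·t ≡ 26 − 164 ≡ 39 (mod 59). Since 176^(−1) ≡ 58 (mod 59) (176 ≡ 58 (mod 59)), t ≡ 58·39 ≡ 20 (mod 59). So x ≡ 164 + 176·20 = 3684 (mod 10384).
Unique solution in [0, 10384): x = 3684.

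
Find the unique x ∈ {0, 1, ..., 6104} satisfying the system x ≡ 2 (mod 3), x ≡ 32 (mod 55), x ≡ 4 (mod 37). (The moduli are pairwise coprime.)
The moduli 3, 55, 37 are pairwise coprime, so by the CRT there is a unique solution mod 3·55·37 = 6105.
Solve by successive substitution. Start with x ≡ 2 (mod 3).
  Combine with x ≡ 32 (mod 55): write x = 2 + 3·t and require 2 + 3·t ≡ 32 (mod 55), i.e. 3·t ≡ 32 − 2 ≡ 30 (mod 55). Since 3^(−1) ≡ 37 (mod 55), t ≡ 37·30 ≡ 10 (mod 55). So x ≡ 2 + 3·10 = 32 (mod 165).
  Combine with x ≡ 4 (mod 37): write x = 32 + 165·t and require 32 + 165·t ≡ 4 (mod 37), i.e. 165·t ≡ 4 − 32 ≡ 9 (mod 37). Since 165^(−1) ≡ 24 (mod 37) (165 ≡ 17 (mod 37)), t ≡ 24·9 ≡ 31 (mod 37). So x ≡ 32 + 165·31 = 5147 (mod 6105).
Unique solution in [0, 6105): x = 5147.

Final answer: x ≡ 5147 (mod 6105); the representative in [0, 6105) is 5147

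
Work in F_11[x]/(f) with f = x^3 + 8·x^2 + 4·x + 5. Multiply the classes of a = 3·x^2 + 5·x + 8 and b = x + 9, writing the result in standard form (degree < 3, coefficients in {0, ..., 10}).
Multiply as integer polynomials: a · b = 3·x^3 + 32·x^2 + 53·x + 72. Reducing coefficients mod 11: a · b ≡ 3·x^3 + 10·x^2 + 9·x + 6. Now divide by f(x) = x^3 + 8·x^2 + 4·x + 5 in F_11[x], eliminating the leading term at each step:
  leading term 3·x^3: subtract (3)·f(x) = 3·x^3 + 2·x^2 + x + 4, leaving 8·x^2 + 8·x + 2 (coefficients mod 11)
The degree is now < 3, so this is the remainder. Hence a · b ≡ 8·x^2 + 8·x + 2 in F_11[x]/(f).

Final answer: a · b ≡ 8·x^2 + 8·x + 2 (mod f(x))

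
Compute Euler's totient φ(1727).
φ(1727) = 1560

φ is multiplicative, with φ(p^e) = p^e − p^(e−1). Factorise 1727 = 11 · 157. Then
  φ(1727) = (11 − 1) · (157 − 1) = 10 · 156 = 1560.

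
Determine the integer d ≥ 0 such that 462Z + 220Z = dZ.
In the PID Z, (a, b) is generated by gcd(a, b). Compute gcd(462, 220) with the extended Euclidean algorithm, tracking rows (r, s, t) with s·462 + t·220 = r:
  row A: (462, 1, 0)   [1·462 + 0·220 = 462]
  row B: (220, 0, 1)   [0·462 + 1·220 = 220]
  462 = 2·220 + 22   → row C = row A − 2·row B = (22, 1, −2)   [check: 1·462 − 2·220 = 22]
  220 = 10·22 + 0   → remainder 0, stop. gcd = 22 (last nonzero row C).
So gcd(462, 220) = 22, with Bézout identity 1·462 − 2·220 = 22. Containment (⊇): the Bézout identity exhibits 22 as an element of (462, 220), giving (22) ⊆ (462, 220). Containment (⊆): since 22 | 462 and 22 | 220 (462 = 22·21, 220 = 22·10), every Z-linear combination of 462 and 220 is divisible by 22, so (462, 220) ⊆ (22). Therefore (462, 220) = (22), d = 22.

Final answer: (462, 220) = (22); d = 22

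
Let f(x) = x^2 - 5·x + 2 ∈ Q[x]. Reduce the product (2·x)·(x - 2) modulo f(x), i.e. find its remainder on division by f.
First multiply in Q[x] without reducing: a · b = 2·x^2 - 4·x. Now divide by f(x) = x^2 - 5·x + 2, eliminating the leading term at each step:
  leading term 2·x^2: subtract (2)·f(x) = 2·x^2 - 10·x + 4, leaving 6·x - 4
The degree is now < 2, so this is the remainder. Hence a · b ≡ 6·x - 4 in Q[x]/(f).

Final answer: a · b ≡ 6·x - 4 (mod f(x))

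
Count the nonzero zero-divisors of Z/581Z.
Z/581Z has 88 nonzero zero-divisors

In Z/581Z each nonzero element is either a unit (gcd with 581 is 1) or a zero-divisor (gcd > 1). The number of units is φ(581): factorise 581 = 7 · 83, so φ(581) = (7 − 1) · (83 − 1) = 6 · 82 = 492. The nonzero elements number 581 − 1 = 580. Hence the nonzero zero-divisors number 580 − 492 = 88.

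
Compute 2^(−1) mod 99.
2^(−1) ≡ 50 (mod 99)

Apply the extended Euclidean algorithm to (99, 2), tracking rows (r, s, t) with s·99 + t·2 = r. Each division r_prev = q·r_cur + r_new produces the new row as (previous row) − q·(current row):
  row A: (99, 1, 0)   [1·99 + 0·2 = 99]
  row B: (2, 0, 1)   [0·99 + 1·2 = 2]
  99 = 49·2 + 1   → row C = row A − 49·row B = (1, 1, −49)   [check: 1·99 − 49·2 = 1]
  2 = 2·1 + 0   → remainder 0, stop. gcd = 1 (last nonzero row C).
The gcd is 1, so 2 is invertible mod 99. The last nonzero row gives 1·99 − 49·2 = 1, so t = −49. So 2^(−1) ≡ −49 ≡ 50 (mod 99). Verify: 2 · 50 = 100 ≡ 1 (mod 99). ✓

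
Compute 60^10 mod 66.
12

Use repeated squaring. Binary(10) = 1010. Walk through the bits of the exponent 10 left-to-right: at each bit after the leading one, square the running value, then multiply by 60 if the bit is 1 (always reducing mod 66):
  bit 1 = 1 (leading): start with 60.
  bit 2 = 0: square 60^2 = 3600 ≡ 36 (mod 66).
  bit 3 = 1: square 36^2 = 1296 ≡ 42; bit is 1, so multiply 42·60 = 2520 ≡ 12 (mod 66).
  bit 4 = 0: square 12^2 = 144 ≡ 12 (mod 66).
Final value: 60^10 ≡ 12 (mod 66).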